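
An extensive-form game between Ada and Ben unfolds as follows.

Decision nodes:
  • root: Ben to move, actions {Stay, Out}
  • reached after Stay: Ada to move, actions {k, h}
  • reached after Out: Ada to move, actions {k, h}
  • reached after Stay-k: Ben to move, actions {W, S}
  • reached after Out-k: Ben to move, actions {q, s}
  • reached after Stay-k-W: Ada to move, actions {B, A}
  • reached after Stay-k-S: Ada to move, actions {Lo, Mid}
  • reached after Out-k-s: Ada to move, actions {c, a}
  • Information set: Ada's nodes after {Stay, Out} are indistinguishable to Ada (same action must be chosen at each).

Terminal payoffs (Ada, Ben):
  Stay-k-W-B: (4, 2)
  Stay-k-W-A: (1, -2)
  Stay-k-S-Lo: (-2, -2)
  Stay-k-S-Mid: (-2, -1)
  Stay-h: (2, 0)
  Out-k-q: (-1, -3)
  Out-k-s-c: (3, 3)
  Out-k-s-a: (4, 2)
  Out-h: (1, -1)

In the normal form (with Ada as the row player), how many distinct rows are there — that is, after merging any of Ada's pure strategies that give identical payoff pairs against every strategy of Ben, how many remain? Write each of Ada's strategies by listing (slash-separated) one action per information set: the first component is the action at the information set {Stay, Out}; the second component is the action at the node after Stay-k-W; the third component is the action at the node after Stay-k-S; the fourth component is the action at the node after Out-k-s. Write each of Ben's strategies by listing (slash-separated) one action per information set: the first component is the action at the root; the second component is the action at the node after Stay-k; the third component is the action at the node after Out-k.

Ada has 16 pure strategies: k/B/Lo/c, k/B/Lo/a, k/B/Mid/c, k/B/Mid/a, k/A/Lo/c, k/A/Lo/a, k/A/Mid/c, k/A/Mid/a, h/B/Lo/c, h/B/Lo/a, h/B/Mid/c, h/B/Mid/a, h/A/Lo/c, h/A/Lo/a, h/A/Mid/c, h/A/Mid/a. Columns: Stay/W/q, Stay/W/s, Stay/S/q, Stay/S/s, Out/W/q, Out/W/s, Out/S/q, Out/S/s.
{k/B/Lo/c} → row (4,2) (4,2) (-2,-2) (-2,-2) (-1,-3) (3,3) (-1,-3) (3,3)
{k/B/Lo/a} → row (4,2) (4,2) (-2,-2) (-2,-2) (-1,-3) (4,2) (-1,-3) (4,2)
{k/B/Mid/c} → row (4,2) (4,2) (-2,-1) (-2,-1) (-1,-3) (3,3) (-1,-3) (3,3)
{k/B/Mid/a} → row (4,2) (4,2) (-2,-1) (-2,-1) (-1,-3) (4,2) (-1,-3) (4,2)
{k/A/Lo/c} → row (1,-2) (1,-2) (-2,-2) (-2,-2) (-1,-3) (3,3) (-1,-3) (3,3)
{k/A/Lo/a} → row (1,-2) (1,-2) (-2,-2) (-2,-2) (-1,-3) (4,2) (-1,-3) (4,2)
{k/A/Mid/c} → row (1,-2) (1,-2) (-2,-1) (-2,-1) (-1,-3) (3,3) (-1,-3) (3,3)
{k/A/Mid/a} → row (1,-2) (1,-2) (-2,-1) (-2,-1) (-1,-3) (4,2) (-1,-3) (4,2)
{h/B/Lo/c, h/B/Lo/a, h/B/Mid/c, h/B/Mid/a, h/A/Lo/c, h/A/Lo/a, h/A/Mid/c, h/A/Mid/a} → row (2,0) (2,0) (2,0) (2,0) (1,-1) (1,-1) (1,-1) (1,-1)
That's 9 distinct rows out of 16 strategies.

9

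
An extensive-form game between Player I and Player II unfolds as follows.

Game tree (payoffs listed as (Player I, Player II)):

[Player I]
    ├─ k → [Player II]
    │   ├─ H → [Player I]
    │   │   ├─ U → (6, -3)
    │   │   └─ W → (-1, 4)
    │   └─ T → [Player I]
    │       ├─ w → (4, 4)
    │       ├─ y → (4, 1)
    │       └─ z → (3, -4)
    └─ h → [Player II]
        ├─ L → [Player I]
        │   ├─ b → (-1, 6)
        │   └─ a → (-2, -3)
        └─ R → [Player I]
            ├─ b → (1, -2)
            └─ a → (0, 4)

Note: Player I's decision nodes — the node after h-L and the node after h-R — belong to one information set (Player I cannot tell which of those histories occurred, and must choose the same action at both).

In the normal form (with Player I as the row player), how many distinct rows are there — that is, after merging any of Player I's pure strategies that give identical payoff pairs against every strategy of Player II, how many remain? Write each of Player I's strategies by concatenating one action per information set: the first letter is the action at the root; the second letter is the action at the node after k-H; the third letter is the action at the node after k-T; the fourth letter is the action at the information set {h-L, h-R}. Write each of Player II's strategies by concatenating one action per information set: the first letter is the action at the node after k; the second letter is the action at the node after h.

Player I has 24 pure strategies: kUwb, kUwa, kUyb, kUya, kUzb, kUza, kWwb, kWwa, kWyb, kWya, kWzb, kWza, hUwb, hUwa, hUyb, hUya, hUzb, hUza, hWwb, hWwa, hWyb, hWya, hWzb, hWza. Columns: HL, HR, TL, TR.
{kUwb, kUwa} → row (6,-3) (6,-3) (4,4) (4,4)
{kUyb, kUya} → row (6,-3) (6,-3) (4,1) (4,1)
{kUzb, kUza} → row (6,-3) (6,-3) (3,-4) (3,-4)
{kWwb, kWwa} → row (-1,4) (-1,4) (4,4) (4,4)
{kWyb, kWya} → row (-1,4) (-1,4) (4,1) (4,1)
{kWzb, kWza} → row (-1,4) (-1,4) (3,-4) (3,-4)
{hUwb, hUyb, hUzb, hWwb, hWyb, hWzb} → row (-1,6) (1,-2) (-1,6) (1,-2)
{hUwa, hUya, hUza, hWwa, hWya, hWza} → row (-2,-3) (0,4) (-2,-3) (0,4)
That's 8 distinct rows out of 24 strategies.

8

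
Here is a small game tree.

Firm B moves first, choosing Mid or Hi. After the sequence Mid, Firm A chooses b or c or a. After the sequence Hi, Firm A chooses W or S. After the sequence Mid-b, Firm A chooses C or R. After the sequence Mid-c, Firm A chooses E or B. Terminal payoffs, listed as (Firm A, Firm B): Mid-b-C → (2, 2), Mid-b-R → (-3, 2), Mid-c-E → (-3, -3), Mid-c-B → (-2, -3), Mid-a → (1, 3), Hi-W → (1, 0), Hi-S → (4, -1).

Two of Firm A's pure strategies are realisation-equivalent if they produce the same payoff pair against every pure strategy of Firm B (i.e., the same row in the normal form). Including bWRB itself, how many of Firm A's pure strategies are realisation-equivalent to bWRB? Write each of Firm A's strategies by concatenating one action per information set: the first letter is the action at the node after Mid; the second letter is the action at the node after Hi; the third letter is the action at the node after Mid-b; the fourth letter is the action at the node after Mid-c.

2

Row for bWRB (columns Mid, Hi): (-3,2) (1,0).
Under bWRB, Firm A's choice at the node after Mid-c can never be reached regardless of what Firm B does, so varying those choices leaves every outcome unchanged.
Holding the reachable choices fixed and varying the unreachable one freely already gives 2 equivalent strategies.
No other strategy reproduces this row, so those 2 are the full class: bWRE, bWRB.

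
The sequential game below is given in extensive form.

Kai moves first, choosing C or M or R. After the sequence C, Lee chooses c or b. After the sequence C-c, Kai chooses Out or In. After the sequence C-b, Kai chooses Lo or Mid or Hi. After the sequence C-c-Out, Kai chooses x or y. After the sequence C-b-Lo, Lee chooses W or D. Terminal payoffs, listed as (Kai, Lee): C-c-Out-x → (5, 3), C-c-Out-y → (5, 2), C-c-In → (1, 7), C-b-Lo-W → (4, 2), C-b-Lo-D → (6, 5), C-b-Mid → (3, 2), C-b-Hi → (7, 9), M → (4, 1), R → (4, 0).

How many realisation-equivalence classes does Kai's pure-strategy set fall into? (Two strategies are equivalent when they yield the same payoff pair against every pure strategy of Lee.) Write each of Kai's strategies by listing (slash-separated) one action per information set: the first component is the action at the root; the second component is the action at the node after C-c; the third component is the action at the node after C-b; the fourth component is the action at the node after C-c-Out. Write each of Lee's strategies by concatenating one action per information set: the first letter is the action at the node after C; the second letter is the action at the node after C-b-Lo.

11

Kai has 36 pure strategies: C/Out/Lo/x, C/Out/Lo/y, C/Out/Mid/x, C/Out/Mid/y, C/Out/Hi/x, C/Out/Hi/y, C/In/Lo/x, C/In/Lo/y, C/In/Mid/x, C/In/Mid/y, C/In/Hi/x, C/In/Hi/y, M/Out/Lo/x, M/Out/Lo/y, M/Out/Mid/x, M/Out/Mid/y, M/Out/Hi/x, M/Out/Hi/y, M/In/Lo/x, M/In/Lo/y, M/In/Mid/x, M/In/Mid/y, M/In/Hi/x, M/In/Hi/y, R/Out/Lo/x, R/Out/Lo/y, R/Out/Mid/x, R/Out/Mid/y, R/Out/Hi/x, R/Out/Hi/y, R/In/Lo/x, R/In/Lo/y, R/In/Mid/x, R/In/Mid/y, R/In/Hi/x, R/In/Hi/y. Columns: cW, cD, bW, bD.
{C/Out/Lo/x} → row (5,3) (5,3) (4,2) (6,5)
{C/Out/Lo/y} → row (5,2) (5,2) (4,2) (6,5)
{C/Out/Mid/x} → row (5,3) (5,3) (3,2) (3,2)
{C/Out/Mid/y} → row (5,2) (5,2) (3,2) (3,2)
{C/Out/Hi/x} → row (5,3) (5,3) (7,9) (7,9)
{C/Out/Hi/y} → row (5,2) (5,2) (7,9) (7,9)
{C/In/Lo/x, C/In/Lo/y} → row (1,7) (1,7) (4,2) (6,5)
{C/In/Mid/x, C/In/Mid/y} → row (1,7) (1,7) (3,2) (3,2)
{C/In/Hi/x, C/In/Hi/y} → row (1,7) (1,7) (7,9) (7,9)
{M/Out/Lo/x, M/Out/Lo/y, M/Out/Mid/x, M/Out/Mid/y, M/Out/Hi/x, M/Out/Hi/y, M/In/Lo/x, M/In/Lo/y, M/In/Mid/x, M/In/Mid/y, M/In/Hi/x, M/In/Hi/y} → row (4,1) (4,1) (4,1) (4,1)
{R/Out/Lo/x, R/Out/Lo/y, R/Out/Mid/x, R/Out/Mid/y, R/Out/Hi/x, R/Out/Hi/y, R/In/Lo/x, R/In/Lo/y, R/In/Mid/x, R/In/Mid/y, R/In/Hi/x, R/In/Hi/y} → row (4,0) (4,0) (4,0) (4,0)
That's 11 distinct rows out of 36 strategies.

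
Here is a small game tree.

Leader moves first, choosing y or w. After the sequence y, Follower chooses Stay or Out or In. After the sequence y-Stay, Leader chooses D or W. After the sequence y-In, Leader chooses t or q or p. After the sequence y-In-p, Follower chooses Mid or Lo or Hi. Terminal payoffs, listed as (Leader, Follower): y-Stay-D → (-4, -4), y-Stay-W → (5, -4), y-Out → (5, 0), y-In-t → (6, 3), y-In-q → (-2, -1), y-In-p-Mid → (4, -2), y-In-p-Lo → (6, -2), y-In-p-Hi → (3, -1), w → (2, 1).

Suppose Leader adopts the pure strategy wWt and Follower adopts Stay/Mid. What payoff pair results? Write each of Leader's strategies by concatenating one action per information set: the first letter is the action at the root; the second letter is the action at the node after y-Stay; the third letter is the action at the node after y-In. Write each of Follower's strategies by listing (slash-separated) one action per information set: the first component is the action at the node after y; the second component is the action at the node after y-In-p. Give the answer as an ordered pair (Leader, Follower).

(2, 1)

Trace the play path from the root:
  Leader plays w
→ terminal payoff (2, 1).
(Leader's choice at the node after y-Stay is never reached on this path, so it doesn't affect the outcome.)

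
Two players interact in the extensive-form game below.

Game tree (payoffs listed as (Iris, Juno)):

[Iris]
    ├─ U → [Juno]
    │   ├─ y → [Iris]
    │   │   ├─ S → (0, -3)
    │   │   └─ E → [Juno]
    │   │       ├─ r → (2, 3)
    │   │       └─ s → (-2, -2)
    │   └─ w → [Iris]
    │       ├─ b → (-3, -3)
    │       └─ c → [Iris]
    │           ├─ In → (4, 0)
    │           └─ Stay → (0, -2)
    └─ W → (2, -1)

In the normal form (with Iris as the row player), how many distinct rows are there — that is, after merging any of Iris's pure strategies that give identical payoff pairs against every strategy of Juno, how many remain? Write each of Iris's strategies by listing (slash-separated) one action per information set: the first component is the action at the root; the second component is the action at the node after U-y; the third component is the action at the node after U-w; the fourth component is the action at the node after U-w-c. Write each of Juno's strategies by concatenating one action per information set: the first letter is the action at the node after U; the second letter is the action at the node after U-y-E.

7

Iris has 16 pure strategies: U/S/b/In, U/S/b/Stay, U/S/c/In, U/S/c/Stay, U/E/b/In, U/E/b/Stay, U/E/c/In, U/E/c/Stay, W/S/b/In, W/S/b/Stay, W/S/c/In, W/S/c/Stay, W/E/b/In, W/E/b/Stay, W/E/c/In, W/E/c/Stay. Columns: yr, ys, wr, ws.
{U/S/b/In, U/S/b/Stay} → row (0,-3) (0,-3) (-3,-3) (-3,-3)
{U/S/c/In} → row (0,-3) (0,-3) (4,0) (4,0)
{U/S/c/Stay} → row (0,-3) (0,-3) (0,-2) (0,-2)
{U/E/b/In, U/E/b/Stay} → row (2,3) (-2,-2) (-3,-3) (-3,-3)
{U/E/c/In} → row (2,3) (-2,-2) (4,0) (4,0)
{U/E/c/Stay} → row (2,3) (-2,-2) (0,-2) (0,-2)
{W/S/b/In, W/S/b/Stay, W/S/c/In, W/S/c/Stay, W/E/b/In, W/E/b/Stay, W/E/c/In, W/E/c/Stay} → row (2,-1) (2,-1) (2,-1) (2,-1)
That's 7 distinct rows out of 16 strategies.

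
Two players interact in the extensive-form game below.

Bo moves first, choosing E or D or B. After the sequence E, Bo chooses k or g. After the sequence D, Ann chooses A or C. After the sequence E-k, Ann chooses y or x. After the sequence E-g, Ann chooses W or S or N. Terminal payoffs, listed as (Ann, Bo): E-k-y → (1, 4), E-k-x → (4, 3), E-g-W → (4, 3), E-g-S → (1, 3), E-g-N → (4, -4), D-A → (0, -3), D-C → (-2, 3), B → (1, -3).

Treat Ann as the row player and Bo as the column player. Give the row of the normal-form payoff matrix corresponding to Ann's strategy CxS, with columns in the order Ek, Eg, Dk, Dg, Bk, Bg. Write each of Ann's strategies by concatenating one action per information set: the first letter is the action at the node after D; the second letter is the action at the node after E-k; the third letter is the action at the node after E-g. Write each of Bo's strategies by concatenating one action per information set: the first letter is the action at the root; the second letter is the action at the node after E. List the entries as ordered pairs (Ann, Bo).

vs Ek: Bo plays E → Bo plays k at [E] → Ann plays x at [E-k] → (4, 3)
vs Eg: Bo plays E → Bo plays g at [E] → Ann plays S at [E-g] → (1, 3)
vs Dk: Bo plays D → Ann plays C at [D] → (-2, 3)
vs Dg: Bo plays D → Ann plays C at [D] → (-2, 3)
vs Bk: Bo plays B → (1, -3)
vs Bg: Bo plays B → (1, -3)

(4,3) (1,3) (-2,3) (-2,3) (1,-3) (1,-3)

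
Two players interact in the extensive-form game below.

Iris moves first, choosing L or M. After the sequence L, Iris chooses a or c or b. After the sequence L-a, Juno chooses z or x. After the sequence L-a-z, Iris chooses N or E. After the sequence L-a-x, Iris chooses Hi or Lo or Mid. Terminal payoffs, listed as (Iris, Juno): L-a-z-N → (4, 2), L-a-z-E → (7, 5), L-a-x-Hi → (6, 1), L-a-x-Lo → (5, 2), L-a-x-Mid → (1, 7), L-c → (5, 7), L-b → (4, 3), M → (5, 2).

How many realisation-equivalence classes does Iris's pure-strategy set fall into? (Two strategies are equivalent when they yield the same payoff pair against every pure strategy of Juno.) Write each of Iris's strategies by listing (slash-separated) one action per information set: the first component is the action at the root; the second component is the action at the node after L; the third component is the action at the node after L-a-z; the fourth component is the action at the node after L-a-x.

9

Iris has 36 pure strategies: L/a/N/Hi, L/a/N/Lo, L/a/N/Mid, L/a/E/Hi, L/a/E/Lo, L/a/E/Mid, L/c/N/Hi, L/c/N/Lo, L/c/N/Mid, L/c/E/Hi, L/c/E/Lo, L/c/E/Mid, L/b/N/Hi, L/b/N/Lo, L/b/N/Mid, L/b/E/Hi, L/b/E/Lo, L/b/E/Mid, M/a/N/Hi, M/a/N/Lo, M/a/N/Mid, M/a/E/Hi, M/a/E/Lo, M/a/E/Mid, M/c/N/Hi, M/c/N/Lo, M/c/N/Mid, M/c/E/Hi, M/c/E/Lo, M/c/E/Mid, M/b/N/Hi, M/b/N/Lo, M/b/N/Mid, M/b/E/Hi, M/b/E/Lo, M/b/E/Mid. Columns: z, x.
{L/a/N/Hi} → row (4,2) (6,1)
{L/a/N/Lo} → row (4,2) (5,2)
{L/a/N/Mid} → row (4,2) (1,7)
{L/a/E/Hi} → row (7,5) (6,1)
{L/a/E/Lo} → row (7,5) (5,2)
{L/a/E/Mid} → row (7,5) (1,7)
{L/c/N/Hi, L/c/N/Lo, L/c/N/Mid, L/c/E/Hi, L/c/E/Lo, L/c/E/Mid} → row (5,7) (5,7)
{L/b/N/Hi, L/b/N/Lo, L/b/N/Mid, L/b/E/Hi, L/b/E/Lo, L/b/E/Mid} → row (4,3) (4,3)
{M/a/N/Hi, M/a/N/Lo, M/a/N/Mid, M/a/E/Hi, M/a/E/Lo, M/a/E/Mid, M/c/N/Hi, M/c/N/Lo, M/c/N/Mid, M/c/E/Hi, M/c/E/Lo, M/c/E/Mid, M/b/N/Hi, M/b/N/Lo, M/b/N/Mid, M/b/E/Hi, M/b/E/Lo, M/b/E/Mid} → row (5,2) (5,2)
That's 9 distinct rows out of 36 strategies.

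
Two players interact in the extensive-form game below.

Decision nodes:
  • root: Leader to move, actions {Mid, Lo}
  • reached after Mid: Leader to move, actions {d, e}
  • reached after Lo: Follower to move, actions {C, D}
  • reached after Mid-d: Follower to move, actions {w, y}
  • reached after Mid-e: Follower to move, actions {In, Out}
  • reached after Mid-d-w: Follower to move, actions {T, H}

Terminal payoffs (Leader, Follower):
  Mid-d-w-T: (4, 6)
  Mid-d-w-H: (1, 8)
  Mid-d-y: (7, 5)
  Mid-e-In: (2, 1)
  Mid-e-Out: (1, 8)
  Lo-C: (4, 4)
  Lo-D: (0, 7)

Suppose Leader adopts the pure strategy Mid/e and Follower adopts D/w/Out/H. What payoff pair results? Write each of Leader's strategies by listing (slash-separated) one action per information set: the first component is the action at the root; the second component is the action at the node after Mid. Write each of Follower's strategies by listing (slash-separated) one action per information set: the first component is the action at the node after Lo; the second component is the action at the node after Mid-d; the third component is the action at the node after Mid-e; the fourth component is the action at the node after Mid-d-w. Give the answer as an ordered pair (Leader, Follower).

(1, 8)

Trace the play path from the root:
  Leader plays Mid
  Leader plays e at [Mid]
  Follower plays Out at [Mid-e]
→ terminal payoff (1, 8).
(Follower's choice at the node after Lo is never reached on this path, so it doesn't affect the outcome.)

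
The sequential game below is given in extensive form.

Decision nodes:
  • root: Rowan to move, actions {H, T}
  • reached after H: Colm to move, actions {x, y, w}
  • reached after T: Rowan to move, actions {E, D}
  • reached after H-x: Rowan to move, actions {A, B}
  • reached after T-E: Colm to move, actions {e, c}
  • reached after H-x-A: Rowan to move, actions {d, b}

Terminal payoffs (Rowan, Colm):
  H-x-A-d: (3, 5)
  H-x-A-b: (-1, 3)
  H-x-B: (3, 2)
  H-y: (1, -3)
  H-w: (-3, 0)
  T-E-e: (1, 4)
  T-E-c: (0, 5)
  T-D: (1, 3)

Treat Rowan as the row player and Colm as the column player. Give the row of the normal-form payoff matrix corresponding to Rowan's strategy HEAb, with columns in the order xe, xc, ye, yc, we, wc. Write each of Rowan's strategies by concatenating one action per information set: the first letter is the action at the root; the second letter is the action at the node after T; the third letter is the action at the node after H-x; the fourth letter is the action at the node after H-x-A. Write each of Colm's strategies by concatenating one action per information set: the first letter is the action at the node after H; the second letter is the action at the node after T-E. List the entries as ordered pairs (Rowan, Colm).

(-1,3) (-1,3) (1,-3) (1,-3) (-3,0) (-3,0)

vs xe: Rowan plays H → Colm plays x at [H] → Rowan plays A at [H-x] → Rowan plays b at [H-x-A] → (-1, 3)
vs xc: Rowan plays H → Colm plays x at [H] → Rowan plays A at [H-x] → Rowan plays b at [H-x-A] → (-1, 3)
vs ye: Rowan plays H → Colm plays y at [H] → (1, -3)
vs yc: Rowan plays H → Colm plays y at [H] → (1, -3)
vs we: Rowan plays H → Colm plays w at [H] → (-3, 0)
vs wc: Rowan plays H → Colm plays w at [H] → (-3, 0)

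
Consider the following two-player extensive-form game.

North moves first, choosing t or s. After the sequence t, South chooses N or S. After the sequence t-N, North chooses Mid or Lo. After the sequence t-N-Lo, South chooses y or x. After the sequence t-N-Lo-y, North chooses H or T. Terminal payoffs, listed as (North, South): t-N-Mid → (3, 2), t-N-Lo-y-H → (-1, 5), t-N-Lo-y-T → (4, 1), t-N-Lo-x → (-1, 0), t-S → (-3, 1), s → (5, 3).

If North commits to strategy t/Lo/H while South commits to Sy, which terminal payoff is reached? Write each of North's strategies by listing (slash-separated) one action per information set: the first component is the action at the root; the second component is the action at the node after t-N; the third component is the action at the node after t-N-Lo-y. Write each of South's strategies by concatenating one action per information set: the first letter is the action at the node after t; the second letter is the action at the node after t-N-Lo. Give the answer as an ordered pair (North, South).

(-3, 1)

Trace the play path from the root:
  North plays t
  South plays S at [t]
→ terminal payoff (-3, 1).
(North's choice at the node after t-N is never reached on this path, so it doesn't affect the outcome.)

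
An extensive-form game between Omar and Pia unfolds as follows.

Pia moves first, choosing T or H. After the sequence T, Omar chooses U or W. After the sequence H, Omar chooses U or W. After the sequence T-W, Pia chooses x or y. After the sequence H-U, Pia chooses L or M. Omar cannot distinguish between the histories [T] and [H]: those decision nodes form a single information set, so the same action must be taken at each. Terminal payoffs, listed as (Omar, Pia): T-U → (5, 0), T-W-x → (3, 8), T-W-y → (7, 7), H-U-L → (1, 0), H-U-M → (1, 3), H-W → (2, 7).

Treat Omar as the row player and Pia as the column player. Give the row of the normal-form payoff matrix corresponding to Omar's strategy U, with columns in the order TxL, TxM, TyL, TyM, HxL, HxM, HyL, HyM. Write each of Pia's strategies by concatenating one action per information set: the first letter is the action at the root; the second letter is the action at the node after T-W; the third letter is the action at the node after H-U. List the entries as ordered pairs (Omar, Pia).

(5,0) (5,0) (5,0) (5,0) (1,0) (1,3) (1,0) (1,3)

vs TxL: Pia plays T → Omar plays U at [T] → (5, 0)
vs TxM: Pia plays T → Omar plays U at [T] → (5, 0)
vs TyL: Pia plays T → Omar plays U at [T] → (5, 0)
vs TyM: Pia plays T → Omar plays U at [T] → (5, 0)
vs HxL: Pia plays H → Omar plays U at [H] → Pia plays L at [H-U] → (1, 0)
vs HxM: Pia plays H → Omar plays U at [H] → Pia plays M at [H-U] → (1, 3)
vs HyL: Pia plays H → Omar plays U at [H] → Pia plays L at [H-U] → (1, 0)
vs HyM: Pia plays H → Omar plays U at [H] → Pia plays M at [H-U] → (1, 3)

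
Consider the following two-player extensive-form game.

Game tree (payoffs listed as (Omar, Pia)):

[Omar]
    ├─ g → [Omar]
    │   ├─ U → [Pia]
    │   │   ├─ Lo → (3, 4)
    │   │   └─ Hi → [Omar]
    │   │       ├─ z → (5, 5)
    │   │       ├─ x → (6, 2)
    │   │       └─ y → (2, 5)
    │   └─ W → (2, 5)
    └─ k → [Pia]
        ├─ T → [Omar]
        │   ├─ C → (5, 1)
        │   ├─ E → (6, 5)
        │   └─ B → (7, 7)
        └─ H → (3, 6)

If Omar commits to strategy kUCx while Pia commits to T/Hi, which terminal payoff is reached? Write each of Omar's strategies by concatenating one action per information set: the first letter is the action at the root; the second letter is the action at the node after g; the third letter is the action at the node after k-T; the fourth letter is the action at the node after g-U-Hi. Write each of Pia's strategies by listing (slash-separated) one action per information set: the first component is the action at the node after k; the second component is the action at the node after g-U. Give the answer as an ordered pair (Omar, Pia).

Trace the play path from the root:
  Omar plays k
  Pia plays T at [k]
  Omar plays C at [k-T]
→ terminal payoff (5, 1).
(Omar's choice at the node after g is never reached on this path, so it doesn't affect the outcome.)

(5, 1)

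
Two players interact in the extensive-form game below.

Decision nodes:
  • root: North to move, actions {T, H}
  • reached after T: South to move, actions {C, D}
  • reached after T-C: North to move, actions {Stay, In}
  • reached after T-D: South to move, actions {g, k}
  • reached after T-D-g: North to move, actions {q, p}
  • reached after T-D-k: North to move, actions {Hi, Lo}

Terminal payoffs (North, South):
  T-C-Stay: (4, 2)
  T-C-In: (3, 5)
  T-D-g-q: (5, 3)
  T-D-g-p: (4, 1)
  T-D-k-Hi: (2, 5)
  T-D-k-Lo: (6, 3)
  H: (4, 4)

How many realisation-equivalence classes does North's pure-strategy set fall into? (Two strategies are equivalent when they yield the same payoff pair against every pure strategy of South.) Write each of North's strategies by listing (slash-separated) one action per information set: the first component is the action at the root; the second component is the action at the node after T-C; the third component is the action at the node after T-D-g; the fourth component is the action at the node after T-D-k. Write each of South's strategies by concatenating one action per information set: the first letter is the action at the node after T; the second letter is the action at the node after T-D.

9

North has 16 pure strategies: T/Stay/q/Hi, T/Stay/q/Lo, T/Stay/p/Hi, T/Stay/p/Lo, T/In/q/Hi, T/In/q/Lo, T/In/p/Hi, T/In/p/Lo, H/Stay/q/Hi, H/Stay/q/Lo, H/Stay/p/Hi, H/Stay/p/Lo, H/In/q/Hi, H/In/q/Lo, H/In/p/Hi, H/In/p/Lo. Columns: Cg, Ck, Dg, Dk.
{T/Stay/q/Hi} → row (4,2) (4,2) (5,3) (2,5)
{T/Stay/q/Lo} → row (4,2) (4,2) (5,3) (6,3)
{T/Stay/p/Hi} → row (4,2) (4,2) (4,1) (2,5)
{T/Stay/p/Lo} → row (4,2) (4,2) (4,1) (6,3)
{T/In/q/Hi} → row (3,5) (3,5) (5,3) (2,5)
{T/In/q/Lo} → row (3,5) (3,5) (5,3) (6,3)
{T/In/p/Hi} → row (3,5) (3,5) (4,1) (2,5)
{T/In/p/Lo} → row (3,5) (3,5) (4,1) (6,3)
{H/Stay/q/Hi, H/Stay/q/Lo, H/Stay/p/Hi, H/Stay/p/Lo, H/In/q/Hi, H/In/q/Lo, H/In/p/Hi, H/In/p/Lo} → row (4,4) (4,4) (4,4) (4,4)
That's 9 distinct rows out of 16 strategies.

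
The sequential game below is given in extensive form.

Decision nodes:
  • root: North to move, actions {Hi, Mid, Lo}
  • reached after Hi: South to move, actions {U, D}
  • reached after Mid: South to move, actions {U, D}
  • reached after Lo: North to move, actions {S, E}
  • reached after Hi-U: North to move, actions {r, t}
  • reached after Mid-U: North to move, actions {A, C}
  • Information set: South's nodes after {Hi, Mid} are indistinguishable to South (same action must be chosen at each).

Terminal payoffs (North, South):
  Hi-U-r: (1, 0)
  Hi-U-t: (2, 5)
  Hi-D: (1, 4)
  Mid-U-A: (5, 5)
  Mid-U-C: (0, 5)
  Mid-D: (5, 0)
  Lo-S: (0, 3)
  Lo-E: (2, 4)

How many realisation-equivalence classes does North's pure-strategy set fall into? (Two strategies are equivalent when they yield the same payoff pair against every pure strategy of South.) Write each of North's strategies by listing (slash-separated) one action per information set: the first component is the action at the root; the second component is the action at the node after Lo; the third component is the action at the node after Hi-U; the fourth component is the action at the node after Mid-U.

North has 24 pure strategies: Hi/S/r/A, Hi/S/r/C, Hi/S/t/A, Hi/S/t/C, Hi/E/r/A, Hi/E/r/C, Hi/E/t/A, Hi/E/t/C, Mid/S/r/A, Mid/S/r/C, Mid/S/t/A, Mid/S/t/C, Mid/E/r/A, Mid/E/r/C, Mid/E/t/A, Mid/E/t/C, Lo/S/r/A, Lo/S/r/C, Lo/S/t/A, Lo/S/t/C, Lo/E/r/A, Lo/E/r/C, Lo/E/t/A, Lo/E/t/C. Columns: U, D.
{Hi/S/r/A, Hi/S/r/C, Hi/E/r/A, Hi/E/r/C} → row (1,0) (1,4)
{Hi/S/t/A, Hi/S/t/C, Hi/E/t/A, Hi/E/t/C} → row (2,5) (1,4)
{Mid/S/r/A, Mid/S/t/A, Mid/E/r/A, Mid/E/t/A} → row (5,5) (5,0)
{Mid/S/r/C, Mid/S/t/C, Mid/E/r/C, Mid/E/t/C} → row (0,5) (5,0)
{Lo/S/r/A, Lo/S/r/C, Lo/S/t/A, Lo/S/t/C} → row (0,3) (0,3)
{Lo/E/r/A, Lo/E/r/C, Lo/E/t/A, Lo/E/t/C} → row (2,4) (2,4)
That's 6 distinct rows out of 24 strategies.

6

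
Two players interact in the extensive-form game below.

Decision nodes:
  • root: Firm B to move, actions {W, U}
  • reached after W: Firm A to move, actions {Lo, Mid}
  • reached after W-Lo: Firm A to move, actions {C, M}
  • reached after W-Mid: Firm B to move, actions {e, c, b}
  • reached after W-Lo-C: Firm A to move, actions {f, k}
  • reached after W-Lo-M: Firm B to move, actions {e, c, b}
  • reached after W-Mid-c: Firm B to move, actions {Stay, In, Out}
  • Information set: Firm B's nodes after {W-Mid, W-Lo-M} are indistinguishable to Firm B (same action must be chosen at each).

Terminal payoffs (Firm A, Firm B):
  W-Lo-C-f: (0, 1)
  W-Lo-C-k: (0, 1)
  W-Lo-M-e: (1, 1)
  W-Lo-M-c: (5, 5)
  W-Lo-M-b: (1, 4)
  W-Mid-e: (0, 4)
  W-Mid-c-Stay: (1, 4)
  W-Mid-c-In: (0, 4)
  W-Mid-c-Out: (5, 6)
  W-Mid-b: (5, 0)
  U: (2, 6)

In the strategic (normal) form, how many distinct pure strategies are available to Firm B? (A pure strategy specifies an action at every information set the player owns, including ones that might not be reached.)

Firm B owns the root with actions {W, U} — two choices.
Firm B owns the information set {W-Mid, W-Lo-M} with actions {e, c, b} — three choices.
Firm B owns the node after W-Mid-c with actions {Stay, In, Out} — three choices.
A pure strategy fixes one action at each information set independently, so the count is the product 2 × 3 × 3 = 18.
(For reference, Firm A has 8 pure strategies, giving a 18×8 normal-form matrix.)

18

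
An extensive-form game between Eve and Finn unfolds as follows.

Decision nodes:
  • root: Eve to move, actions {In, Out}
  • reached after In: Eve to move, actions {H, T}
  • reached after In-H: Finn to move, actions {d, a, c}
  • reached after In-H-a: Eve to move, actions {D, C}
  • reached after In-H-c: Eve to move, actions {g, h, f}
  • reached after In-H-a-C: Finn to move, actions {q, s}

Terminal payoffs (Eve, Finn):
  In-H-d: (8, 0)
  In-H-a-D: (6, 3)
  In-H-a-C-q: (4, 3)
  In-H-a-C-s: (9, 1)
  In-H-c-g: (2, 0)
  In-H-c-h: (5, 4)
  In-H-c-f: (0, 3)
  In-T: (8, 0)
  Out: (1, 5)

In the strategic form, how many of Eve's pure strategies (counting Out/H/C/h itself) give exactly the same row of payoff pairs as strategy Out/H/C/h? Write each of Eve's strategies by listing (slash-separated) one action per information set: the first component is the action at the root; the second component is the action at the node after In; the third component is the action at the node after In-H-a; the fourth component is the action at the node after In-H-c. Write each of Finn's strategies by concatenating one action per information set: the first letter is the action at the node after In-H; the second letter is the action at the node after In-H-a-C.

12

Row for Out/H/C/h (columns dq, ds, aq, as, cq, cs): (1,5) (1,5) (1,5) (1,5) (1,5) (1,5).
Under Out/H/C/h, Eve's choice at the node after In and at the node after In-H-a and at the node after In-H-c can never be reached regardless of what Finn does, so varying those choices leaves every outcome unchanged.
Holding the reachable choices fixed and varying the unreachable ones freely already gives 2 × 2 × 3 = 12 equivalent strategies.
No other strategy reproduces this row, so those 12 are the full class: Out/H/D/g, Out/H/D/h, Out/H/D/f, Out/H/C/g, Out/H/C/h, Out/H/C/f, Out/T/D/g, Out/T/D/h, Out/T/D/f, Out/T/C/g, Out/T/C/h, Out/T/C/f.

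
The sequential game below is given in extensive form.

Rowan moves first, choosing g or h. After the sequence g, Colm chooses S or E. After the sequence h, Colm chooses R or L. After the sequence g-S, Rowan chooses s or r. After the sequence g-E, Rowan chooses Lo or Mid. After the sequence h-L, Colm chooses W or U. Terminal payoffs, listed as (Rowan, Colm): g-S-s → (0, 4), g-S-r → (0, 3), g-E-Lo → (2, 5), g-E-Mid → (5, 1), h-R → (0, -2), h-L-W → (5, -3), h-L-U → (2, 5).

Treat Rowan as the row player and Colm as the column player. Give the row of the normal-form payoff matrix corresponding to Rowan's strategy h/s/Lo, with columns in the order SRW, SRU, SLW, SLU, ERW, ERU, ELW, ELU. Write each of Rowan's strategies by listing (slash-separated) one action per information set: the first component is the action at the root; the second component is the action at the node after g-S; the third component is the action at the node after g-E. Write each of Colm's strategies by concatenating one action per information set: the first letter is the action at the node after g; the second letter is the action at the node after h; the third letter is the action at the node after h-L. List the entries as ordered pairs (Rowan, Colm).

(0,-2) (0,-2) (5,-3) (2,5) (0,-2) (0,-2) (5,-3) (2,5)

vs SRW: Rowan plays h → Colm plays R at [h] → (0, -2)
vs SRU: Rowan plays h → Colm plays R at [h] → (0, -2)
vs SLW: Rowan plays h → Colm plays L at [h] → Colm plays W at [h-L] → (5, -3)
vs SLU: Rowan plays h → Colm plays L at [h] → Colm plays U at [h-L] → (2, 5)
vs ERW: Rowan plays h → Colm plays R at [h] → (0, -2)
vs ERU: Rowan plays h → Colm plays R at [h] → (0, -2)
vs ELW: Rowan plays h → Colm plays L at [h] → Colm plays W at [h-L] → (5, -3)
vs ELU: Rowan plays h → Colm plays L at [h] → Colm plays U at [h-L] → (2, 5)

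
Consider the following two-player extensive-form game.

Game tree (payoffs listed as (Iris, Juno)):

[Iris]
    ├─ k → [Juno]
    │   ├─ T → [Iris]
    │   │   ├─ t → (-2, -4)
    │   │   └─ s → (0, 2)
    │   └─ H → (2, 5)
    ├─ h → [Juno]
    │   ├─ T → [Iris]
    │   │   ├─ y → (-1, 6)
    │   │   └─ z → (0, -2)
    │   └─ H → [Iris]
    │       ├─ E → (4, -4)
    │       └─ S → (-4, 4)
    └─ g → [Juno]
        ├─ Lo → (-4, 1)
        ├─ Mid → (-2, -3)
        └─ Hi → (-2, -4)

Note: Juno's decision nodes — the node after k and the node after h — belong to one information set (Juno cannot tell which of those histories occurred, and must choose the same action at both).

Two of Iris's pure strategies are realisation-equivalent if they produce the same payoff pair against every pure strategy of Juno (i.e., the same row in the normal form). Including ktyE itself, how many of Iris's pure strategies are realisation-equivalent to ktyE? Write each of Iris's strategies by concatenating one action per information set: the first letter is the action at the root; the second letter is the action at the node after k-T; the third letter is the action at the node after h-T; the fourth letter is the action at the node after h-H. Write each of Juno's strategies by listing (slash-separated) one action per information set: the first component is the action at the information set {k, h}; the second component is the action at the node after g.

Row for ktyE (columns T/Lo, T/Mid, T/Hi, H/Lo, H/Mid, H/Hi): (-2,-4) (-2,-4) (-2,-4) (2,5) (2,5) (2,5).
Under ktyE, Iris's choice at the node after h-T and at the node after h-H can never be reached regardless of what Juno does, so varying those choices leaves every outcome unchanged.
Holding the reachable choices fixed and varying the unreachable ones freely already gives 2 × 2 = 4 equivalent strategies.
No other strategy reproduces this row, so those 4 are the full class: ktyE, ktyS, ktzE, ktzS.

4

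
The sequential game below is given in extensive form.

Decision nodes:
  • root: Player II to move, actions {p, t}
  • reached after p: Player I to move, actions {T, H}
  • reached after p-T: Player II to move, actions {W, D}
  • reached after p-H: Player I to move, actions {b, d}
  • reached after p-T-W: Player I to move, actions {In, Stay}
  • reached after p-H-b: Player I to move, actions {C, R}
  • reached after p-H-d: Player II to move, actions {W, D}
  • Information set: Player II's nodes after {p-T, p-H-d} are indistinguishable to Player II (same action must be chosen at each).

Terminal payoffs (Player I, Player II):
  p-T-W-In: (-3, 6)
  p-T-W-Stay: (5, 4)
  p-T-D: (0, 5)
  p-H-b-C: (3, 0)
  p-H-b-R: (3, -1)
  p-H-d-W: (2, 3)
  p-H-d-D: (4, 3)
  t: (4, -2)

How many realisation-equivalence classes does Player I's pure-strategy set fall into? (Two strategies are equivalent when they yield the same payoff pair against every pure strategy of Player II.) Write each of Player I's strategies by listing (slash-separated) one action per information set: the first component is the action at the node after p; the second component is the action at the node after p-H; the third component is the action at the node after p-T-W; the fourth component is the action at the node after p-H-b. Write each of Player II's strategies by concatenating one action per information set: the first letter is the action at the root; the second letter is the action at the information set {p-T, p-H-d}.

Player I has 16 pure strategies: T/b/In/C, T/b/In/R, T/b/Stay/C, T/b/Stay/R, T/d/In/C, T/d/In/R, T/d/Stay/C, T/d/Stay/R, H/b/In/C, H/b/In/R, H/b/Stay/C, H/b/Stay/R, H/d/In/C, H/d/In/R, H/d/Stay/C, H/d/Stay/R. Columns: pW, pD, tW, tD.
{T/b/In/C, T/b/In/R, T/d/In/C, T/d/In/R} → row (-3,6) (0,5) (4,-2) (4,-2)
{T/b/Stay/C, T/b/Stay/R, T/d/Stay/C, T/d/Stay/R} → row (5,4) (0,5) (4,-2) (4,-2)
{H/b/In/C, H/b/Stay/C} → row (3,0) (3,0) (4,-2) (4,-2)
{H/b/In/R, H/b/Stay/R} → row (3,-1) (3,-1) (4,-2) (4,-2)
{H/d/In/C, H/d/In/R, H/d/Stay/C, H/d/Stay/R} → row (2,3) (4,3) (4,-2) (4,-2)
That's 5 distinct rows out of 16 strategies.

5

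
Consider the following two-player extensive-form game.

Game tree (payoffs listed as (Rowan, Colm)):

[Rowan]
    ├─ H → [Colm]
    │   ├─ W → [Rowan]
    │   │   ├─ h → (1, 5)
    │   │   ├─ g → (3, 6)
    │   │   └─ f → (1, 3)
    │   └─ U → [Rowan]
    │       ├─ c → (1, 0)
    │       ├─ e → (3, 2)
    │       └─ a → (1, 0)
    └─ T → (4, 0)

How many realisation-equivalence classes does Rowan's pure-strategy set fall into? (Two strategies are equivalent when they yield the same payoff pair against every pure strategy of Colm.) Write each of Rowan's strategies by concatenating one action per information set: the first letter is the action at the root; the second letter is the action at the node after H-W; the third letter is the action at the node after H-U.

Rowan has 18 pure strategies: Hhc, Hhe, Hha, Hgc, Hge, Hga, Hfc, Hfe, Hfa, Thc, The, Tha, Tgc, Tge, Tga, Tfc, Tfe, Tfa. Columns: W, U.
{Hhc, Hha} → row (1,5) (1,0)
{Hhe} → row (1,5) (3,2)
{Hgc, Hga} → row (3,6) (1,0)
{Hge} → row (3,6) (3,2)
{Hfc, Hfa} → row (1,3) (1,0)
{Hfe} → row (1,3) (3,2)
{Thc, The, Tha, Tgc, Tge, Tga, Tfc, Tfe, Tfa} → row (4,0) (4,0)
That's 7 distinct rows out of 18 strategies.

7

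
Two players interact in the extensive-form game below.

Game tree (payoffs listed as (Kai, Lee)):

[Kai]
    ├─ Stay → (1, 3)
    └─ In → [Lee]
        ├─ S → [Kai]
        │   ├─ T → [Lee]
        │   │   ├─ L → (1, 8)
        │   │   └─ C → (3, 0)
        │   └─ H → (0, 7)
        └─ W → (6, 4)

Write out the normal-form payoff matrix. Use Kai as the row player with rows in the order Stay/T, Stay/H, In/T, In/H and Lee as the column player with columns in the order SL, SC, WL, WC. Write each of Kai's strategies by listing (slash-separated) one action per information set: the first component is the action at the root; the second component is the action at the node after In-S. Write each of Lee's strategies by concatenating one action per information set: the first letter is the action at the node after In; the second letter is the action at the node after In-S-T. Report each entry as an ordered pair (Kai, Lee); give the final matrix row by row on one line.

Stay/T: (1,3) (1,3) (1,3) (1,3) | Stay/H: (1,3) (1,3) (1,3) (1,3) | In/T: (1,8) (3,0) (6,4) (6,4) | In/H: (0,7) (0,7) (6,4) (6,4)

Row Stay/T: SL→(1,3), SC→(1,3), WL→(1,3), WC→(1,3)
Row Stay/H: SL→(1,3), SC→(1,3), WL→(1,3), WC→(1,3)
Row In/T: SL→(1,8), SC→(3,0), WL→(6,4), WC→(6,4)
Row In/H: SL→(0,7), SC→(0,7), WL→(6,4), WC→(6,4)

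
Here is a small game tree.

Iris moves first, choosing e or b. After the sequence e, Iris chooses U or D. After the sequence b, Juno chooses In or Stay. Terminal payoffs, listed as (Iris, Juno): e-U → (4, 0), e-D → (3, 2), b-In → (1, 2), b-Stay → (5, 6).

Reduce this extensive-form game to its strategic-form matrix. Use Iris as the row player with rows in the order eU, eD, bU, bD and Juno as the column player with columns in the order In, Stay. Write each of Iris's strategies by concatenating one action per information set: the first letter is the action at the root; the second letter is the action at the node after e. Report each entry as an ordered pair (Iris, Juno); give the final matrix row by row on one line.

Row eU: In→(4,0), Stay→(4,0)
Row eD: In→(3,2), Stay→(3,2)
Row bU: In→(1,2), Stay→(5,6)
Row bD: In→(1,2), Stay→(5,6)

eU: (4,0) (4,0) | eD: (3,2) (3,2) | bU: (1,2) (5,6) | bD: (1,2) (5,6)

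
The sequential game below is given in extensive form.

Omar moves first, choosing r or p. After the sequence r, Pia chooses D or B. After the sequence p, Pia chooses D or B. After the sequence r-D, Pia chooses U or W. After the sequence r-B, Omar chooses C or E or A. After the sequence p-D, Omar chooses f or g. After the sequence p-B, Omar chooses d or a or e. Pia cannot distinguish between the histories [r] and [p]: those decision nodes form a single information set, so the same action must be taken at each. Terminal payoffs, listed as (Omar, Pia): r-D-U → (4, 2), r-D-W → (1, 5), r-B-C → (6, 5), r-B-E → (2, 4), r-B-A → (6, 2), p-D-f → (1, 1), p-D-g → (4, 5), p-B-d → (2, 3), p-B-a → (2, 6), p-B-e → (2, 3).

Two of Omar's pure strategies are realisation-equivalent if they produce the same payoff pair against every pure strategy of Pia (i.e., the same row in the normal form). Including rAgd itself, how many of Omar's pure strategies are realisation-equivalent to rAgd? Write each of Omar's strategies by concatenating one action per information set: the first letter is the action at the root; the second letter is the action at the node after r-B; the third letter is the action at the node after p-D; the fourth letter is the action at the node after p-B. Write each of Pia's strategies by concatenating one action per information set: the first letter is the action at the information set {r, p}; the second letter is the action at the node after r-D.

Row for rAgd (columns DU, DW, BU, BW): (4,2) (1,5) (6,2) (6,2).
Under rAgd, Omar's choice at the node after p-D and at the node after p-B can never be reached regardless of what Pia does, so varying those choices leaves every outcome unchanged.
Holding the reachable choices fixed and varying the unreachable ones freely already gives 2 × 3 = 6 equivalent strategies.
No other strategy reproduces this row, so those 6 are the full class: rAfd, rAfa, rAfe, rAgd, rAga, rAge.

6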